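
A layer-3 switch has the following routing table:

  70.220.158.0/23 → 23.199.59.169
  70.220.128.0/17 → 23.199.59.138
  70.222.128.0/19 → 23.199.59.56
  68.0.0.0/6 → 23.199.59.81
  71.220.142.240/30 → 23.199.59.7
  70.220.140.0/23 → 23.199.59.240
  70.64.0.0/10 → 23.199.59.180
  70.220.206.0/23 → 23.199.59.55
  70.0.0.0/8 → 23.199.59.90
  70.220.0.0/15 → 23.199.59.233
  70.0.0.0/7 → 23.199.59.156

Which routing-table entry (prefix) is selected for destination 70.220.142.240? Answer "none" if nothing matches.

Entries matching 70.220.142.240:
  68.0.0.0/6 (68.0.0.0 - 71.255.255.255)
  70.0.0.0/7 (70.0.0.0 - 71.255.255.255)
  70.0.0.0/8 (70.0.0.0 - 70.255.255.255)
  70.220.0.0/15 (70.220.0.0 - 70.221.255.255)
  70.220.128.0/17 (70.220.128.0 - 70.220.255.255)
Most specific is 70.220.128.0/17.

70.220.128.0/17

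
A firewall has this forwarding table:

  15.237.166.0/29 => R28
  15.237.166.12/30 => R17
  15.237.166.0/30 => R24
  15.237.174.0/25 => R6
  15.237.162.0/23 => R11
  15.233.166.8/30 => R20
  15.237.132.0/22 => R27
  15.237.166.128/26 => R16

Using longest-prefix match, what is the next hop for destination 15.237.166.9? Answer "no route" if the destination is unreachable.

no route

No entry's prefix contains 15.237.166.9; there is no default route.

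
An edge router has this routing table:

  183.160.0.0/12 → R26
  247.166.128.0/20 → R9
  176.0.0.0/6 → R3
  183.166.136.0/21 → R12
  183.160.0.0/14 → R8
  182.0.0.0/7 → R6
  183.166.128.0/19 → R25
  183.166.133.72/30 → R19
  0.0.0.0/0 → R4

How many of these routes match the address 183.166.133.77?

Prefixes containing 183.166.133.77:
  0.0.0.0/0 (default, matches everything)
  182.0.0.0/7 (182.0.0.0 - 183.255.255.255)
  183.160.0.0/12 (183.160.0.0 - 183.175.255.255)
  183.166.128.0/19 (183.166.128.0 - 183.166.159.255)
Total matching entries: 4.

4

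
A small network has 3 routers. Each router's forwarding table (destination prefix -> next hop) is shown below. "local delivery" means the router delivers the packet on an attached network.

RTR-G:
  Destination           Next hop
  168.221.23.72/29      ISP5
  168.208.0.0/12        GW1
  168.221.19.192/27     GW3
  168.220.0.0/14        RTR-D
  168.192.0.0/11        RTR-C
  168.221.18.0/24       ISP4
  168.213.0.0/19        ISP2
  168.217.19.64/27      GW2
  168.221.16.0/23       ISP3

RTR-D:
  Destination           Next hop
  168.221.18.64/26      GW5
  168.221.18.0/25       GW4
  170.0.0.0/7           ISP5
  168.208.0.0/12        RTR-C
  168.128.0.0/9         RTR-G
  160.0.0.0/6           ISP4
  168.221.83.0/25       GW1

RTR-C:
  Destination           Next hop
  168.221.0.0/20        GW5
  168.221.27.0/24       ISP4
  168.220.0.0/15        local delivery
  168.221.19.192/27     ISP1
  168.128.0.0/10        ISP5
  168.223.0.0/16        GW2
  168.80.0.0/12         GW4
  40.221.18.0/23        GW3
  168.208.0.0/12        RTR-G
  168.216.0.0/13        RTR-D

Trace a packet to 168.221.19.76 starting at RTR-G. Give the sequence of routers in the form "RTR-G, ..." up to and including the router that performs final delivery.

At RTR-G: longest match for 168.221.19.76 is 168.220.0.0/14 -> RTR-D
At RTR-D: longest match for 168.221.19.76 is 168.208.0.0/12 -> RTR-C
At RTR-C: longest match for 168.221.19.76 is 168.220.0.0/15 -> local delivery

RTR-G, RTR-D, RTR-C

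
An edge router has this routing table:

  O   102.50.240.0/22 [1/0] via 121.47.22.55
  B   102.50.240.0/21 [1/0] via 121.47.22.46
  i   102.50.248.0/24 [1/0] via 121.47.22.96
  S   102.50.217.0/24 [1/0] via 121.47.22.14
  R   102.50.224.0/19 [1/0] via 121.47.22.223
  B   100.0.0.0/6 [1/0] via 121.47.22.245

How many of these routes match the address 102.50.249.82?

2

Prefixes containing 102.50.249.82:
  100.0.0.0/6 (100.0.0.0 - 103.255.255.255)
  102.50.224.0/19 (102.50.224.0 - 102.50.255.255)
Total matching entries: 2.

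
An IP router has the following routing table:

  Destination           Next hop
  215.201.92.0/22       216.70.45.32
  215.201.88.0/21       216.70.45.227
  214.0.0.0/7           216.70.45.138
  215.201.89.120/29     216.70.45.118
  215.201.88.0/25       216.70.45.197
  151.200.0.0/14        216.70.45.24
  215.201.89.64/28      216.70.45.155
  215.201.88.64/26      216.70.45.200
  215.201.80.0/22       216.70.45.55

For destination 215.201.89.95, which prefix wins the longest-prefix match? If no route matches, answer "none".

Entries matching 215.201.89.95:
  214.0.0.0/7 (214.0.0.0 - 215.255.255.255)
  215.201.88.0/21 (215.201.88.0 - 215.201.95.255)
Most specific is 215.201.88.0/21.

215.201.88.0/21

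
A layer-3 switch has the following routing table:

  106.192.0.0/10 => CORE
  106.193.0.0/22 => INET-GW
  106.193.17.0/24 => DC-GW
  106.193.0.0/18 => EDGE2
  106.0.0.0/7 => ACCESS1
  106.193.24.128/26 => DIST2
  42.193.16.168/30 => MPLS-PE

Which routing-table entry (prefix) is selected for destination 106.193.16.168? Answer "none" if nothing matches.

Entries matching 106.193.16.168:
  106.0.0.0/7 (106.0.0.0 - 107.255.255.255)
  106.192.0.0/10 (106.192.0.0 - 106.255.255.255)
  106.193.0.0/18 (106.193.0.0 - 106.193.63.255)
Most specific is 106.193.0.0/18.

106.193.0.0/18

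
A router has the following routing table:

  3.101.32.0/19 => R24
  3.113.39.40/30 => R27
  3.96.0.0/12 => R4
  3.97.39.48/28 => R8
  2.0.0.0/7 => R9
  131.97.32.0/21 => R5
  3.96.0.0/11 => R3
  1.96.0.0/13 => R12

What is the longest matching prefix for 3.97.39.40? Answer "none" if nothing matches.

3.96.0.0/12

Entries matching 3.97.39.40:
  2.0.0.0/7 (2.0.0.0 - 3.255.255.255)
  3.96.0.0/11 (3.96.0.0 - 3.127.255.255)
  3.96.0.0/12 (3.96.0.0 - 3.111.255.255)
Most specific is 3.96.0.0/12.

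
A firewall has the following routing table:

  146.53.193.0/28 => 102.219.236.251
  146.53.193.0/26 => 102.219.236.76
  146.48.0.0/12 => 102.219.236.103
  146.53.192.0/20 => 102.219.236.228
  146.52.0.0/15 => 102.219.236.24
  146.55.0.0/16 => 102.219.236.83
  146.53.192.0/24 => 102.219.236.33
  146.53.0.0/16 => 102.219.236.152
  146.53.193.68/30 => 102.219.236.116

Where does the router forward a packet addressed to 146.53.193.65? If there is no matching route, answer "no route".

Routes whose prefix contains 146.53.193.65:
  146.48.0.0/12 (146.48.0.0 - 146.63.255.255) -> 102.219.236.103
  146.52.0.0/15 (146.52.0.0 - 146.53.255.255) -> 102.219.236.24
  146.53.0.0/16 (146.53.0.0 - 146.53.255.255) -> 102.219.236.152
  146.53.192.0/20 (146.53.192.0 - 146.53.207.255) -> 102.219.236.228
More-specific entries that do NOT match:
  146.53.193.68/30 (146.53.193.68 - 146.53.193.71) does not contain 146.53.193.65
  146.53.193.0/28 (146.53.193.0 - 146.53.193.15) does not contain 146.53.193.65
  146.53.193.0/26 (146.53.193.0 - 146.53.193.63) does not contain 146.53.193.65
  146.53.192.0/24 (146.53.192.0 - 146.53.192.255) does not contain 146.53.193.65
Longest matching prefix is /20 -> next hop 102.219.236.228.

102.219.236.228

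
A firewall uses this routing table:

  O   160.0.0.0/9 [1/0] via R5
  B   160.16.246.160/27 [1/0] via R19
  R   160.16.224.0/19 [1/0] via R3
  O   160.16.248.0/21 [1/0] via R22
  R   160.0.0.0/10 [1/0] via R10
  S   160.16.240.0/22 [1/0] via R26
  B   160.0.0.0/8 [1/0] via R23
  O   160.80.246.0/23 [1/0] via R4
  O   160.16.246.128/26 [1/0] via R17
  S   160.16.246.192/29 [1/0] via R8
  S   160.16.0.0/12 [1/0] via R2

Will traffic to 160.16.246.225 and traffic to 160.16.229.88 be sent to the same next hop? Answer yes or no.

160.16.246.225: longest match 160.16.224.0/19 -> R3
160.16.229.88: longest match 160.16.224.0/19 -> R3

yes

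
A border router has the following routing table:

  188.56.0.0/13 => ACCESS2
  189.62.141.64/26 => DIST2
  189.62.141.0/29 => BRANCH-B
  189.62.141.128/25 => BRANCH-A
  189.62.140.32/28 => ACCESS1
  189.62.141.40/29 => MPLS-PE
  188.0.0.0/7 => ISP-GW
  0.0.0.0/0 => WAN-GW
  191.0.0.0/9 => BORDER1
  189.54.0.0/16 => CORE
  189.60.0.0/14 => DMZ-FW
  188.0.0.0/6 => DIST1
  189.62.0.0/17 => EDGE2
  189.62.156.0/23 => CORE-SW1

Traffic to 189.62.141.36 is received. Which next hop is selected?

DMZ-FW

Routes whose prefix contains 189.62.141.36:
  0.0.0.0/0 (default, matches everything) -> WAN-GW
  188.0.0.0/6 (188.0.0.0 - 191.255.255.255) -> DIST1
  188.0.0.0/7 (188.0.0.0 - 189.255.255.255) -> ISP-GW
  189.60.0.0/14 (189.60.0.0 - 189.63.255.255) -> DMZ-FW
More-specific entries that do NOT match:
  189.62.141.0/29 (189.62.141.0 - 189.62.141.7) does not contain 189.62.141.36
  189.62.141.40/29 (189.62.141.40 - 189.62.141.47) does not contain 189.62.141.36
  189.62.140.32/28 (189.62.140.32 - 189.62.140.47) does not contain 189.62.141.36
  189.62.141.64/26 (189.62.141.64 - 189.62.141.127) does not contain 189.62.141.36
  189.62.141.128/25 (189.62.141.128 - 189.62.141.255) does not contain 189.62.141.36
  189.62.156.0/23 (189.62.156.0 - 189.62.157.255) does not contain 189.62.141.36
  189.62.0.0/17 (189.62.0.0 - 189.62.127.255) does not contain 189.62.141.36
  189.54.0.0/16 (189.54.0.0 - 189.54.255.255) does not contain 189.62.141.36
Longest matching prefix is /14 -> next hop DMZ-FW.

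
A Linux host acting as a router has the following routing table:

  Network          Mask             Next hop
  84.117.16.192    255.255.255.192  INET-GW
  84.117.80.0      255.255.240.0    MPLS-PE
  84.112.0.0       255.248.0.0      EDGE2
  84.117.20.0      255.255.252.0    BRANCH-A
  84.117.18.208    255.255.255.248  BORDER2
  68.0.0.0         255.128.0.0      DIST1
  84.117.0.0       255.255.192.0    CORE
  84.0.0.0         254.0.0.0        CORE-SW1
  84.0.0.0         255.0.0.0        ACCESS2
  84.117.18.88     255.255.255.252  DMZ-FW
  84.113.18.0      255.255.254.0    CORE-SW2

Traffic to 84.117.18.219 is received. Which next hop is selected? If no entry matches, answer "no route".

Routes whose prefix contains 84.117.18.219:
  84.0.0.0/7 (84.0.0.0 - 85.255.255.255) -> CORE-SW1
  84.0.0.0/8 (84.0.0.0 - 84.255.255.255) -> ACCESS2
  84.112.0.0/13 (84.112.0.0 - 84.119.255.255) -> EDGE2
  84.117.0.0/18 (84.117.0.0 - 84.117.63.255) -> CORE
More-specific entries that do NOT match:
  84.117.18.88/30 (84.117.18.88 - 84.117.18.91) does not contain 84.117.18.219
  84.117.18.208/29 (84.117.18.208 - 84.117.18.215) does not contain 84.117.18.219
  84.117.16.192/26 (84.117.16.192 - 84.117.16.255) does not contain 84.117.18.219
  84.113.18.0/23 (84.113.18.0 - 84.113.19.255) does not contain 84.117.18.219
  84.117.20.0/22 (84.117.20.0 - 84.117.23.255) does not contain 84.117.18.219
  84.117.80.0/20 (84.117.80.0 - 84.117.95.255) does not contain 84.117.18.219
Longest matching prefix is /18 -> next hop CORE.

CORE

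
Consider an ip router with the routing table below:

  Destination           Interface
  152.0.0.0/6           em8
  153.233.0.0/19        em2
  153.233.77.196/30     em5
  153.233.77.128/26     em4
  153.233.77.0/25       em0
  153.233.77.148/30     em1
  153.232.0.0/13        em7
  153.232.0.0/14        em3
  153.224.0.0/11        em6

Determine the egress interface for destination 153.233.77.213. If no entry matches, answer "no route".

em3

Routes whose prefix contains 153.233.77.213:
  152.0.0.0/6 (152.0.0.0 - 155.255.255.255) -> em8
  153.224.0.0/11 (153.224.0.0 - 153.255.255.255) -> em6
  153.232.0.0/13 (153.232.0.0 - 153.239.255.255) -> em7
  153.232.0.0/14 (153.232.0.0 - 153.235.255.255) -> em3
More-specific entries that do NOT match:
  153.233.77.196/30 (153.233.77.196 - 153.233.77.199) does not contain 153.233.77.213
  153.233.77.148/30 (153.233.77.148 - 153.233.77.151) does not contain 153.233.77.213
  153.233.77.128/26 (153.233.77.128 - 153.233.77.191) does not contain 153.233.77.213
  153.233.77.0/25 (153.233.77.0 - 153.233.77.127) does not contain 153.233.77.213
  153.233.0.0/19 (153.233.0.0 - 153.233.31.255) does not contain 153.233.77.213
Longest matching prefix is /14 -> interface em3.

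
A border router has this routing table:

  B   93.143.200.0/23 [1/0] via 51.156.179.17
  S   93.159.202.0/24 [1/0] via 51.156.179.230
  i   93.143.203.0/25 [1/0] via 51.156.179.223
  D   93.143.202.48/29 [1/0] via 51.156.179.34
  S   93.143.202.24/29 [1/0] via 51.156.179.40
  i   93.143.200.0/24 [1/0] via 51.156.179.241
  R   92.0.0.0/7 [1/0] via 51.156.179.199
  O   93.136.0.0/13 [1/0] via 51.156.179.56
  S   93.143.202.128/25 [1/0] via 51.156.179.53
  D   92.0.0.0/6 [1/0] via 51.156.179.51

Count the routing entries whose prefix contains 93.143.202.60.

3

Prefixes containing 93.143.202.60:
  92.0.0.0/6 (92.0.0.0 - 95.255.255.255)
  92.0.0.0/7 (92.0.0.0 - 93.255.255.255)
  93.136.0.0/13 (93.136.0.0 - 93.143.255.255)
Total matching entries: 3.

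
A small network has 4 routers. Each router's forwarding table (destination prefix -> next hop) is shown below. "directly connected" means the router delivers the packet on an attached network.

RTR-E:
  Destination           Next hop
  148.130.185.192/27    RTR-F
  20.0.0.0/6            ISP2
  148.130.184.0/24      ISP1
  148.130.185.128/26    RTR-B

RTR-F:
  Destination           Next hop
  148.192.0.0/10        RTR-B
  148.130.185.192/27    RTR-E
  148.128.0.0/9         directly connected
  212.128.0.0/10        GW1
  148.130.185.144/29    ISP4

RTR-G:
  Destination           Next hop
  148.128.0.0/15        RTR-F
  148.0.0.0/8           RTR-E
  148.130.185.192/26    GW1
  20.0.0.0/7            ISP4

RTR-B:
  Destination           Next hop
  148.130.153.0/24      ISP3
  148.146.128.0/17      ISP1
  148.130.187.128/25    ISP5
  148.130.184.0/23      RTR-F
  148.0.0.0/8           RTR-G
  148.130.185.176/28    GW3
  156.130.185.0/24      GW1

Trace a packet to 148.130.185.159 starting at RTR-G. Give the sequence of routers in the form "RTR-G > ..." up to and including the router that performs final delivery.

RTR-G > RTR-E > RTR-B > RTR-F

At RTR-G: longest match for 148.130.185.159 is 148.0.0.0/8 -> RTR-E
At RTR-E: longest match for 148.130.185.159 is 148.130.185.128/26 -> RTR-B
At RTR-B: longest match for 148.130.185.159 is 148.130.184.0/23 -> RTR-F
At RTR-F: longest match for 148.130.185.159 is 148.128.0.0/9 -> directly connected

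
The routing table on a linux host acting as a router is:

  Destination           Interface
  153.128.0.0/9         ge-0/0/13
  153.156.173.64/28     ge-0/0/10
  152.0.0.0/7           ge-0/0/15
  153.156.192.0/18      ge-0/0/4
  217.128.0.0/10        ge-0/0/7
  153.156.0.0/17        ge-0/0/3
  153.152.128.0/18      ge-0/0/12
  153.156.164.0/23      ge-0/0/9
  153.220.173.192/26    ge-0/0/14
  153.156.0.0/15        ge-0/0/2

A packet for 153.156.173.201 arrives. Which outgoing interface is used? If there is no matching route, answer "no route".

Routes whose prefix contains 153.156.173.201:
  152.0.0.0/7 (152.0.0.0 - 153.255.255.255) -> ge-0/0/15
  153.128.0.0/9 (153.128.0.0 - 153.255.255.255) -> ge-0/0/13
  153.156.0.0/15 (153.156.0.0 - 153.157.255.255) -> ge-0/0/2
More-specific entries that do NOT match:
  153.156.173.64/28 (153.156.173.64 - 153.156.173.79) does not contain 153.156.173.201
  153.220.173.192/26 (153.220.173.192 - 153.220.173.255) does not contain 153.156.173.201
  153.156.164.0/23 (153.156.164.0 - 153.156.165.255) does not contain 153.156.173.201
  153.156.192.0/18 (153.156.192.0 - 153.156.255.255) does not contain 153.156.173.201
  153.152.128.0/18 (153.152.128.0 - 153.152.191.255) does not contain 153.156.173.201
  153.156.0.0/17 (153.156.0.0 - 153.156.127.255) does not contain 153.156.173.201
Longest matching prefix is /15 -> interface ge-0/0/2.

ge-0/0/2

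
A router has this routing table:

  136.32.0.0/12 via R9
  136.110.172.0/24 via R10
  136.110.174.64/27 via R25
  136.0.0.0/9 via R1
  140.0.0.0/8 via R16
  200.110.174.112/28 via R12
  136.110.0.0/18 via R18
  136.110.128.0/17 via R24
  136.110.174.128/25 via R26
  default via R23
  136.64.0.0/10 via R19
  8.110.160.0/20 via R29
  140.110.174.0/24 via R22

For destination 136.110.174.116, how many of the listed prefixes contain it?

4

Prefixes containing 136.110.174.116:
  0.0.0.0/0 (default, matches everything)
  136.0.0.0/9 (136.0.0.0 - 136.127.255.255)
  136.64.0.0/10 (136.64.0.0 - 136.127.255.255)
  136.110.128.0/17 (136.110.128.0 - 136.110.255.255)
Total matching entries: 4.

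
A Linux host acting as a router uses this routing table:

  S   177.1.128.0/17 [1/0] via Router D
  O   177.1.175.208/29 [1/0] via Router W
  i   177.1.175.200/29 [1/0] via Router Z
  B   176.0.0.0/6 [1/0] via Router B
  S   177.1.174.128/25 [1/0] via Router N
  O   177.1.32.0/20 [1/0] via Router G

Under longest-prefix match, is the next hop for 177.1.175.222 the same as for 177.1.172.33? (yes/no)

yes

177.1.175.222: longest match 177.1.128.0/17 -> Router D
177.1.172.33: longest match 177.1.128.0/17 -> Router D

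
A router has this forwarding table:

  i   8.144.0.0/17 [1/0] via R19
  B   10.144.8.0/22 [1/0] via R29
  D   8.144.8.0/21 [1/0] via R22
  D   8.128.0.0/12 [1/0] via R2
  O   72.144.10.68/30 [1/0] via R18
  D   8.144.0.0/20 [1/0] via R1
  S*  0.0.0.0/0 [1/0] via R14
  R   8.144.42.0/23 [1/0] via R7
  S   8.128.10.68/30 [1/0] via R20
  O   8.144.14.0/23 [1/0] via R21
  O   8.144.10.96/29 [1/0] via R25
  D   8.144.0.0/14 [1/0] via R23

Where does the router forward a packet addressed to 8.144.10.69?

Routes whose prefix contains 8.144.10.69:
  0.0.0.0/0 (default, matches everything) -> R14
  8.144.0.0/14 (8.144.0.0 - 8.147.255.255) -> R23
  8.144.0.0/17 (8.144.0.0 - 8.144.127.255) -> R19
  8.144.0.0/20 (8.144.0.0 - 8.144.15.255) -> R1
  8.144.8.0/21 (8.144.8.0 - 8.144.15.255) -> R22
More-specific entries that do NOT match:
  72.144.10.68/30 (72.144.10.68 - 72.144.10.71) does not contain 8.144.10.69
  8.128.10.68/30 (8.128.10.68 - 8.128.10.71) does not contain 8.144.10.69
  8.144.10.96/29 (8.144.10.96 - 8.144.10.103) does not contain 8.144.10.69
  8.144.42.0/23 (8.144.42.0 - 8.144.43.255) does not contain 8.144.10.69
  8.144.14.0/23 (8.144.14.0 - 8.144.15.255) does not contain 8.144.10.69
  10.144.8.0/22 (10.144.8.0 - 10.144.11.255) does not contain 8.144.10.69
Longest matching prefix is /21 -> next hop R22.

R22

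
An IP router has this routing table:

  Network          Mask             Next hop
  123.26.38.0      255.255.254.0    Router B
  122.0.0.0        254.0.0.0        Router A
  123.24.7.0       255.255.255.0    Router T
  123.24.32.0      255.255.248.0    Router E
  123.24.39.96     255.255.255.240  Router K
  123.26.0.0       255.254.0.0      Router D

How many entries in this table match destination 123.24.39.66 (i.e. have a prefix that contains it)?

2

Prefixes containing 123.24.39.66:
  122.0.0.0/7 (122.0.0.0 - 123.255.255.255)
  123.24.32.0/21 (123.24.32.0 - 123.24.39.255)
Total matching entries: 2.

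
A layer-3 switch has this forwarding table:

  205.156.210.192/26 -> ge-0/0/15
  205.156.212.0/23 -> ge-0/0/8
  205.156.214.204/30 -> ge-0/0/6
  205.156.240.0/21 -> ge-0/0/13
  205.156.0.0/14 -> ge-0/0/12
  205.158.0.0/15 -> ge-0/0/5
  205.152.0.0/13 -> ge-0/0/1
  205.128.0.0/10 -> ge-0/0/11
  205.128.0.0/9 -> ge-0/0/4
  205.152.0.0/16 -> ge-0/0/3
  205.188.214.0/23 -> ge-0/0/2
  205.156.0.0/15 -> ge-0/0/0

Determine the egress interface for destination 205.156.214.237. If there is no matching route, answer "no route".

ge-0/0/0

Routes whose prefix contains 205.156.214.237:
  205.128.0.0/9 (205.128.0.0 - 205.255.255.255) -> ge-0/0/4
  205.128.0.0/10 (205.128.0.0 - 205.191.255.255) -> ge-0/0/11
  205.152.0.0/13 (205.152.0.0 - 205.159.255.255) -> ge-0/0/1
  205.156.0.0/14 (205.156.0.0 - 205.159.255.255) -> ge-0/0/12
  205.156.0.0/15 (205.156.0.0 - 205.157.255.255) -> ge-0/0/0
More-specific entries that do NOT match:
  205.156.214.204/30 (205.156.214.204 - 205.156.214.207) does not contain 205.156.214.237
  205.156.210.192/26 (205.156.210.192 - 205.156.210.255) does not contain 205.156.214.237
  205.156.212.0/23 (205.156.212.0 - 205.156.213.255) does not contain 205.156.214.237
  205.188.214.0/23 (205.188.214.0 - 205.188.215.255) does not contain 205.156.214.237
  205.156.240.0/21 (205.156.240.0 - 205.156.247.255) does not contain 205.156.214.237
  205.152.0.0/16 (205.152.0.0 - 205.152.255.255) does not contain 205.156.214.237
Longest matching prefix is /15 -> interface ge-0/0/0.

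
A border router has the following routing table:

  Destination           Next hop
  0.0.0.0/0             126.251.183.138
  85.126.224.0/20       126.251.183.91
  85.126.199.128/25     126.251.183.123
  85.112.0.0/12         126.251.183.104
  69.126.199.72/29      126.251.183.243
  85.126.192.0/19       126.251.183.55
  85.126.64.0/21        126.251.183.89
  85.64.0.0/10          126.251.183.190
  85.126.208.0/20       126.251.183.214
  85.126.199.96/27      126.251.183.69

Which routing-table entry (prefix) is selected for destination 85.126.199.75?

Entries matching 85.126.199.75:
  0.0.0.0/0 (default, matches everything)
  85.64.0.0/10 (85.64.0.0 - 85.127.255.255)
  85.112.0.0/12 (85.112.0.0 - 85.127.255.255)
  85.126.192.0/19 (85.126.192.0 - 85.126.223.255)
Most specific is 85.126.192.0/19.

85.126.192.0/19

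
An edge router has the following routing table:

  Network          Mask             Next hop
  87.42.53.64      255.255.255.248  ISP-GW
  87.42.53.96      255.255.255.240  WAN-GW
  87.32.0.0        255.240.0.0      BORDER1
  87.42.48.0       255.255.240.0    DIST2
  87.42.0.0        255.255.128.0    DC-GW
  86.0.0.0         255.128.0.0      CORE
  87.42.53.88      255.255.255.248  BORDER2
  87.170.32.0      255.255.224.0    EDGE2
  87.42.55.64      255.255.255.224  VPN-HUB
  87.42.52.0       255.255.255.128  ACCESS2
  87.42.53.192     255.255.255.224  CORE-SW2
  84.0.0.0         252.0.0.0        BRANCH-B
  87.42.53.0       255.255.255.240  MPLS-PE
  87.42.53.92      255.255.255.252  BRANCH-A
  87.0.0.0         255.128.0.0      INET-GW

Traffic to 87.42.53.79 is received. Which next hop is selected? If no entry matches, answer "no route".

DIST2

Routes whose prefix contains 87.42.53.79:
  84.0.0.0/6 (84.0.0.0 - 87.255.255.255) -> BRANCH-B
  87.0.0.0/9 (87.0.0.0 - 87.127.255.255) -> INET-GW
  87.32.0.0/12 (87.32.0.0 - 87.47.255.255) -> BORDER1
  87.42.0.0/17 (87.42.0.0 - 87.42.127.255) -> DC-GW
  87.42.48.0/20 (87.42.48.0 - 87.42.63.255) -> DIST2
More-specific entries that do NOT match:
  87.42.53.92/30 (87.42.53.92 - 87.42.53.95) does not contain 87.42.53.79
  87.42.53.64/29 (87.42.53.64 - 87.42.53.71) does not contain 87.42.53.79
  87.42.53.88/29 (87.42.53.88 - 87.42.53.95) does not contain 87.42.53.79
  87.42.53.96/28 (87.42.53.96 - 87.42.53.111) does not contain 87.42.53.79
  87.42.53.0/28 (87.42.53.0 - 87.42.53.15) does not contain 87.42.53.79
  87.42.55.64/27 (87.42.55.64 - 87.42.55.95) does not contain 87.42.53.79
  87.42.53.192/27 (87.42.53.192 - 87.42.53.223) does not contain 87.42.53.79
  87.42.52.0/25 (87.42.52.0 - 87.42.52.127) does not contain 87.42.53.79
Longest matching prefix is /20 -> next hop DIST2.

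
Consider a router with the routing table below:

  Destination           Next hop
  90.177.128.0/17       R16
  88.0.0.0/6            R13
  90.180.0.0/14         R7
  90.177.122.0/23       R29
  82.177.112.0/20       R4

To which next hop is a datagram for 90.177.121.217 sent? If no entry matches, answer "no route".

R13

Routes whose prefix contains 90.177.121.217:
  88.0.0.0/6 (88.0.0.0 - 91.255.255.255) -> R13
More-specific entries that do NOT match:
  90.177.122.0/23 (90.177.122.0 - 90.177.123.255) does not contain 90.177.121.217
  82.177.112.0/20 (82.177.112.0 - 82.177.127.255) does not contain 90.177.121.217
  90.177.128.0/17 (90.177.128.0 - 90.177.255.255) does not contain 90.177.121.217
  90.180.0.0/14 (90.180.0.0 - 90.183.255.255) does not contain 90.177.121.217
Longest matching prefix is /6 -> next hop R13.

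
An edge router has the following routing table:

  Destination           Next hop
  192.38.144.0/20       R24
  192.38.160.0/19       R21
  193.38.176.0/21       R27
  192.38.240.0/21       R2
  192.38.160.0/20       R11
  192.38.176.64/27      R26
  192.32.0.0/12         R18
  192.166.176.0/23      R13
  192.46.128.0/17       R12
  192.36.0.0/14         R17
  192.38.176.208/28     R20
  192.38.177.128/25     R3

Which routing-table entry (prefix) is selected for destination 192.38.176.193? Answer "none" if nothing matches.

192.38.160.0/19

Entries matching 192.38.176.193:
  192.32.0.0/12 (192.32.0.0 - 192.47.255.255)
  192.36.0.0/14 (192.36.0.0 - 192.39.255.255)
  192.38.160.0/19 (192.38.160.0 - 192.38.191.255)
Most specific is 192.38.160.0/19.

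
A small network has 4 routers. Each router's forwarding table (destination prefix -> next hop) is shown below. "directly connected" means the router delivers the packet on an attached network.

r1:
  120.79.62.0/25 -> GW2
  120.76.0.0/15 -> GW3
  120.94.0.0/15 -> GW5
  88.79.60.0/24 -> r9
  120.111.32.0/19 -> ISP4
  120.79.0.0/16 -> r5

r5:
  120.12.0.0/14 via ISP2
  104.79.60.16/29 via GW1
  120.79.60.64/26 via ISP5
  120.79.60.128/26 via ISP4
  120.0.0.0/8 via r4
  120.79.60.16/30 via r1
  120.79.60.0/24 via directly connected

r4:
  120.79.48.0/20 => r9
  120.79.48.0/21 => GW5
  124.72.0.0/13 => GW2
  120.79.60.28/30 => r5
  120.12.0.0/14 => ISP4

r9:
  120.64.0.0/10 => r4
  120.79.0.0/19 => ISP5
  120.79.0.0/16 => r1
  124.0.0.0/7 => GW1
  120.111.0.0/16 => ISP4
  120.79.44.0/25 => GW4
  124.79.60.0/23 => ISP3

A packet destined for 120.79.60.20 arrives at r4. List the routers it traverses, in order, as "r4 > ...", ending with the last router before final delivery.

At r4: longest match for 120.79.60.20 is 120.79.48.0/20 -> r9
At r9: longest match for 120.79.60.20 is 120.79.0.0/16 -> r1
At r1: longest match for 120.79.60.20 is 120.79.0.0/16 -> r5
At r5: longest match for 120.79.60.20 is 120.79.60.0/24 -> directly connected

r4 > r9 > r1 > r5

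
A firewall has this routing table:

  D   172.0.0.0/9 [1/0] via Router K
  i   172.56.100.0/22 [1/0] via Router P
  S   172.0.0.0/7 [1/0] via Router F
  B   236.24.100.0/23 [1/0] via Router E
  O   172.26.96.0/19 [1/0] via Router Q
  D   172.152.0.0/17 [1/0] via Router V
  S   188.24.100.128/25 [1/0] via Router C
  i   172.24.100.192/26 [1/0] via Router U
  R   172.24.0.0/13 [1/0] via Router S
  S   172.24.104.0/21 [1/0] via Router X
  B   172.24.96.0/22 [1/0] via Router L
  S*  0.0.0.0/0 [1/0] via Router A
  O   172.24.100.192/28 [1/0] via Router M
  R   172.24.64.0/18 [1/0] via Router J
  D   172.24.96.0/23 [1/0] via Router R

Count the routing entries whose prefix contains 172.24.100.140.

5

Prefixes containing 172.24.100.140:
  0.0.0.0/0 (default, matches everything)
  172.0.0.0/7 (172.0.0.0 - 173.255.255.255)
  172.0.0.0/9 (172.0.0.0 - 172.127.255.255)
  172.24.0.0/13 (172.24.0.0 - 172.31.255.255)
  172.24.64.0/18 (172.24.64.0 - 172.24.127.255)
Total matching entries: 5.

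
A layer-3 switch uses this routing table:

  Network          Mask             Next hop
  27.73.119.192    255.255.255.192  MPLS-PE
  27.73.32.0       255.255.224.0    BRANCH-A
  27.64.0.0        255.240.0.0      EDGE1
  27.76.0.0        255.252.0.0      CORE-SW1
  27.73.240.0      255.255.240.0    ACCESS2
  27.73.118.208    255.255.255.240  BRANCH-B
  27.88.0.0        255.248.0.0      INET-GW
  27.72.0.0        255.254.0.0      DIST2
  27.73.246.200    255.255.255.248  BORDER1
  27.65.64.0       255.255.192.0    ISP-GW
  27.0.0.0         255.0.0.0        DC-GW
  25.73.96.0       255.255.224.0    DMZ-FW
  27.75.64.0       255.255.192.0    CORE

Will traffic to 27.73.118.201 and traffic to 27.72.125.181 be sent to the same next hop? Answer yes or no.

27.73.118.201: longest match 27.72.0.0/15 -> DIST2
27.72.125.181: longest match 27.72.0.0/15 -> DIST2

yes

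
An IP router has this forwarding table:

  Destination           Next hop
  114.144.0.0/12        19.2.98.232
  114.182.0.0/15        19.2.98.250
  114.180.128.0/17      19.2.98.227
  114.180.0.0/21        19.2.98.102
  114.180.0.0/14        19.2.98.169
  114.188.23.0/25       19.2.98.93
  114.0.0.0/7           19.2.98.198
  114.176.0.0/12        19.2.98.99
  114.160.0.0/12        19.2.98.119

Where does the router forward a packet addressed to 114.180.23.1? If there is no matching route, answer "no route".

19.2.98.169

Routes whose prefix contains 114.180.23.1:
  114.0.0.0/7 (114.0.0.0 - 115.255.255.255) -> 19.2.98.198
  114.176.0.0/12 (114.176.0.0 - 114.191.255.255) -> 19.2.98.99
  114.180.0.0/14 (114.180.0.0 - 114.183.255.255) -> 19.2.98.169
More-specific entries that do NOT match:
  114.188.23.0/25 (114.188.23.0 - 114.188.23.127) does not contain 114.180.23.1
  114.180.0.0/21 (114.180.0.0 - 114.180.7.255) does not contain 114.180.23.1
  114.180.128.0/17 (114.180.128.0 - 114.180.255.255) does not contain 114.180.23.1
  114.182.0.0/15 (114.182.0.0 - 114.183.255.255) does not contain 114.180.23.1
Longest matching prefix is /14 -> next hop 19.2.98.169.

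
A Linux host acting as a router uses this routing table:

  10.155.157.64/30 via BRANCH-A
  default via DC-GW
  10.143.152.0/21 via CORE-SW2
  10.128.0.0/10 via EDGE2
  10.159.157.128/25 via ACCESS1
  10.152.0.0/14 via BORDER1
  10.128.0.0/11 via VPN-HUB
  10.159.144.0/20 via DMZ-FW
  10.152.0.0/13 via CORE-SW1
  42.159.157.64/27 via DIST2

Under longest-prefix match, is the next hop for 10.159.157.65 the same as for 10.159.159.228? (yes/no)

yes

10.159.157.65: longest match 10.159.144.0/20 -> DMZ-FW
10.159.159.228: longest match 10.159.144.0/20 -> DMZ-FW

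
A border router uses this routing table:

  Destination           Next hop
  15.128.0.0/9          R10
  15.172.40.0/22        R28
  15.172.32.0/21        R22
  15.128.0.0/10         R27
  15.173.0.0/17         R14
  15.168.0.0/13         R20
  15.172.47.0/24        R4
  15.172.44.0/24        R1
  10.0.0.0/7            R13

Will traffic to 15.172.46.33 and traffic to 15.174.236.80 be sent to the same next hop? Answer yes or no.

yes

15.172.46.33: longest match 15.168.0.0/13 -> R20
15.174.236.80: longest match 15.168.0.0/13 -> R20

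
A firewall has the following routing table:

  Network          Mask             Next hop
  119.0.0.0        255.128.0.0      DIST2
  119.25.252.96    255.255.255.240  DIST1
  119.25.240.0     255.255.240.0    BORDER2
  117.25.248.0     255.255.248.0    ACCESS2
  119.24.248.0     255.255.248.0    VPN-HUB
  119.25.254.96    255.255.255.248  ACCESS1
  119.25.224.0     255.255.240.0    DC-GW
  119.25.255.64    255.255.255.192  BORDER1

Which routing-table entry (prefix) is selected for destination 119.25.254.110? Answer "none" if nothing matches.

Entries matching 119.25.254.110:
  119.0.0.0/9 (119.0.0.0 - 119.127.255.255)
  119.25.240.0/20 (119.25.240.0 - 119.25.255.255)
Most specific is 119.25.240.0/20.

119.25.240.0/20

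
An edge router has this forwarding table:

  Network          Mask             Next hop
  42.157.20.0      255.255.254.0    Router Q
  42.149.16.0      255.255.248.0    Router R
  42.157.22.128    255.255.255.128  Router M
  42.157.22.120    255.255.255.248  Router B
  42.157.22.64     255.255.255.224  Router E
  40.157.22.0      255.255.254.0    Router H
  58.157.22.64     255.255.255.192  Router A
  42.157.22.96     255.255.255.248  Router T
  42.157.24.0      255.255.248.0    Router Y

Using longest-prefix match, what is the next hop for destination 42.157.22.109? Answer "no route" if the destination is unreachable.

No entry's prefix contains 42.157.22.109; there is no default route.

no route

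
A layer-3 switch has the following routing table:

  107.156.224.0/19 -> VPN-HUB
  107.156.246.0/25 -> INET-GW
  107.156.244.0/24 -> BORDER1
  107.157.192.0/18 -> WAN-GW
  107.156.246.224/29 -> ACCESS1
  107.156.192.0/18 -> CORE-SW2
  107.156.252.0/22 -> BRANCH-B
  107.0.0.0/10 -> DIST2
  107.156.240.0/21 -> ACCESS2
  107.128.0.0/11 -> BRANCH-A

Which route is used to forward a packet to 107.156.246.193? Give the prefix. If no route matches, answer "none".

107.156.240.0/21

Entries matching 107.156.246.193:
  107.128.0.0/11 (107.128.0.0 - 107.159.255.255)
  107.156.192.0/18 (107.156.192.0 - 107.156.255.255)
  107.156.224.0/19 (107.156.224.0 - 107.156.255.255)
  107.156.240.0/21 (107.156.240.0 - 107.156.247.255)
Most specific is 107.156.240.0/21.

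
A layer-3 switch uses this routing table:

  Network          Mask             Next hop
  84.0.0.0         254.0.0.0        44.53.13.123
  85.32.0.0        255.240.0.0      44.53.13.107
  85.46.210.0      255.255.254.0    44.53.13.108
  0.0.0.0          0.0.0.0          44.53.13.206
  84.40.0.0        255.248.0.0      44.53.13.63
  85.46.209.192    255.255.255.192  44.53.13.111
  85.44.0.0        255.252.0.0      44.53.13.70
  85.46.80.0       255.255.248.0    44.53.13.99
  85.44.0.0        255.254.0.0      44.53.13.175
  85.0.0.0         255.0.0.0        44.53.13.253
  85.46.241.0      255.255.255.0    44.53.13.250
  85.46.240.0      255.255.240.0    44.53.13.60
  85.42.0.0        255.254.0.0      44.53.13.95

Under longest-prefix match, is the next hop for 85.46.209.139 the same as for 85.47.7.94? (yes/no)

yes

85.46.209.139: longest match 85.44.0.0/14 -> 44.53.13.70
85.47.7.94: longest match 85.44.0.0/14 -> 44.53.13.70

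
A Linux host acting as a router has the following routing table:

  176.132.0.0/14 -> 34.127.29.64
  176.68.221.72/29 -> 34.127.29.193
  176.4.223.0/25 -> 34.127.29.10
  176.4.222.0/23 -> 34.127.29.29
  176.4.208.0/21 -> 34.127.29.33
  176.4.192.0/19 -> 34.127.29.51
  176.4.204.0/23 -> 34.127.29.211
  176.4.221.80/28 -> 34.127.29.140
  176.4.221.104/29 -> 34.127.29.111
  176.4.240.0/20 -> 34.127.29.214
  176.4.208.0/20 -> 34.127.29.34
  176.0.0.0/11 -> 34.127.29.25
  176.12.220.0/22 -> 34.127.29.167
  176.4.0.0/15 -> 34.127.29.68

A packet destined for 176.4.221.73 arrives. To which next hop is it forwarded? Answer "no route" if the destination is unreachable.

34.127.29.34

Routes whose prefix contains 176.4.221.73:
  176.0.0.0/11 (176.0.0.0 - 176.31.255.255) -> 34.127.29.25
  176.4.0.0/15 (176.4.0.0 - 176.5.255.255) -> 34.127.29.68
  176.4.192.0/19 (176.4.192.0 - 176.4.223.255) -> 34.127.29.51
  176.4.208.0/20 (176.4.208.0 - 176.4.223.255) -> 34.127.29.34
More-specific entries that do NOT match:
  176.68.221.72/29 (176.68.221.72 - 176.68.221.79) does not contain 176.4.221.73
  176.4.221.104/29 (176.4.221.104 - 176.4.221.111) does not contain 176.4.221.73
  176.4.221.80/28 (176.4.221.80 - 176.4.221.95) does not contain 176.4.221.73
  176.4.223.0/25 (176.4.223.0 - 176.4.223.127) does not contain 176.4.221.73
  176.4.222.0/23 (176.4.222.0 - 176.4.223.255) does not contain 176.4.221.73
  176.4.204.0/23 (176.4.204.0 - 176.4.205.255) does not contain 176.4.221.73
  176.12.220.0/22 (176.12.220.0 - 176.12.223.255) does not contain 176.4.221.73
  176.4.208.0/21 (176.4.208.0 - 176.4.215.255) does not contain 176.4.221.73
Longest matching prefix is /20 -> next hop 34.127.29.34.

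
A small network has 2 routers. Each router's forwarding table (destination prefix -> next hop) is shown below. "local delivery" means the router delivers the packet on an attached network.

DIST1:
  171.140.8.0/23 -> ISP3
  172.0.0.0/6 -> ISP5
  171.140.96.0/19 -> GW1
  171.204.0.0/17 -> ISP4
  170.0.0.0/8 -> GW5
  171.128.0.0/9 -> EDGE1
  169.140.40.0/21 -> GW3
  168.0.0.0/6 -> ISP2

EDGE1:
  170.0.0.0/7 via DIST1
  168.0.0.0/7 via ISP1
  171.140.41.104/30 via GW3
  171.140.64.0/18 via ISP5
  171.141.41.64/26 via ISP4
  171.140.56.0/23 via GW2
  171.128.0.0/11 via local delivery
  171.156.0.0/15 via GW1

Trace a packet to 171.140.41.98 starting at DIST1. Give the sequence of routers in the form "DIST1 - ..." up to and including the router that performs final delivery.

At DIST1: longest match for 171.140.41.98 is 171.128.0.0/9 -> EDGE1
At EDGE1: longest match for 171.140.41.98 is 171.128.0.0/11 -> local delivery

DIST1 - EDGE1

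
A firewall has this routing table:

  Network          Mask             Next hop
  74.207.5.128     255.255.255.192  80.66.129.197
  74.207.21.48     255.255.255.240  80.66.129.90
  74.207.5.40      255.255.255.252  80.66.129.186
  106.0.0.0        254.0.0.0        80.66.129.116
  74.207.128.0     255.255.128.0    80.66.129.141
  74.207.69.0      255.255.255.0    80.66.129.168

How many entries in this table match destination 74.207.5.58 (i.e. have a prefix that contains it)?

No listed prefix contains 74.207.5.58.
Total matching entries: 0.

0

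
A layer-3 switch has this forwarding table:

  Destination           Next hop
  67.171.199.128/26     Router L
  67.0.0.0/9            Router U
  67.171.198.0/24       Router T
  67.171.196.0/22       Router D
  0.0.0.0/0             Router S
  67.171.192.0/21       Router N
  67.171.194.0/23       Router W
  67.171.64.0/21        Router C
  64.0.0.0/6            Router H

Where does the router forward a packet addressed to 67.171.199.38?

Router D

Routes whose prefix contains 67.171.199.38:
  0.0.0.0/0 (default, matches everything) -> Router S
  64.0.0.0/6 (64.0.0.0 - 67.255.255.255) -> Router H
  67.171.192.0/21 (67.171.192.0 - 67.171.199.255) -> Router N
  67.171.196.0/22 (67.171.196.0 - 67.171.199.255) -> Router D
More-specific entries that do NOT match:
  67.171.199.128/26 (67.171.199.128 - 67.171.199.191) does not contain 67.171.199.38
  67.171.198.0/24 (67.171.198.0 - 67.171.198.255) does not contain 67.171.199.38
  67.171.194.0/23 (67.171.194.0 - 67.171.195.255) does not contain 67.171.199.38
Longest matching prefix is /22 -> next hop Router D.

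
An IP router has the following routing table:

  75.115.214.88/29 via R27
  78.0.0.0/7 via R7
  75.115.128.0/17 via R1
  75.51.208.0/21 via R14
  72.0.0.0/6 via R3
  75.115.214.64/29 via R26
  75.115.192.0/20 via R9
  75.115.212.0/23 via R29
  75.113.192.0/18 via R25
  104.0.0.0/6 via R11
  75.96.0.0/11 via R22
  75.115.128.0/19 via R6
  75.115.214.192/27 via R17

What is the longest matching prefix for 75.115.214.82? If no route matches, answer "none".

75.115.128.0/17

Entries matching 75.115.214.82:
  72.0.0.0/6 (72.0.0.0 - 75.255.255.255)
  75.96.0.0/11 (75.96.0.0 - 75.127.255.255)
  75.115.128.0/17 (75.115.128.0 - 75.115.255.255)
Most specific is 75.115.128.0/17.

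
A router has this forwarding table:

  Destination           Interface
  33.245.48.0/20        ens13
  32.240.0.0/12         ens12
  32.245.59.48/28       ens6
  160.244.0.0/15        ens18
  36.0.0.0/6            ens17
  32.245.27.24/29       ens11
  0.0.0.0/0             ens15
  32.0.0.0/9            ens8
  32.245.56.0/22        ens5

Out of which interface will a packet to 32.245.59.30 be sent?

Routes whose prefix contains 32.245.59.30:
  0.0.0.0/0 (default, matches everything) -> ens15
  32.240.0.0/12 (32.240.0.0 - 32.255.255.255) -> ens12
  32.245.56.0/22 (32.245.56.0 - 32.245.59.255) -> ens5
More-specific entries that do NOT match:
  32.245.27.24/29 (32.245.27.24 - 32.245.27.31) does not contain 32.245.59.30
  32.245.59.48/28 (32.245.59.48 - 32.245.59.63) does not contain 32.245.59.30
Longest matching prefix is /22 -> interface ens5.

ens5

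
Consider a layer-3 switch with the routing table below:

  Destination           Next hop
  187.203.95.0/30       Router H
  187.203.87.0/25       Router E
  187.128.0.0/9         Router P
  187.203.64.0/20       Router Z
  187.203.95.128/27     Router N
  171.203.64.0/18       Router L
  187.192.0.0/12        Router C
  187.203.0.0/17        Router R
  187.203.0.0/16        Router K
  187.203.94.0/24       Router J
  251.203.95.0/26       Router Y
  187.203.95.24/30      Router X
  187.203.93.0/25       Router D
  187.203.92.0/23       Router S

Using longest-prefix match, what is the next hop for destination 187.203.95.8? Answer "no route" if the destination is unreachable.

Routes whose prefix contains 187.203.95.8:
  187.128.0.0/9 (187.128.0.0 - 187.255.255.255) -> Router P
  187.192.0.0/12 (187.192.0.0 - 187.207.255.255) -> Router C
  187.203.0.0/16 (187.203.0.0 - 187.203.255.255) -> Router K
  187.203.0.0/17 (187.203.0.0 - 187.203.127.255) -> Router R
More-specific entries that do NOT match:
  187.203.95.0/30 (187.203.95.0 - 187.203.95.3) does not contain 187.203.95.8
  187.203.95.24/30 (187.203.95.24 - 187.203.95.27) does not contain 187.203.95.8
  187.203.95.128/27 (187.203.95.128 - 187.203.95.159) does not contain 187.203.95.8
  251.203.95.0/26 (251.203.95.0 - 251.203.95.63) does not contain 187.203.95.8
  187.203.87.0/25 (187.203.87.0 - 187.203.87.127) does not contain 187.203.95.8
  187.203.93.0/25 (187.203.93.0 - 187.203.93.127) does not contain 187.203.95.8
  187.203.94.0/24 (187.203.94.0 - 187.203.94.255) does not contain 187.203.95.8
  187.203.92.0/23 (187.203.92.0 - 187.203.93.255) does not contain 187.203.95.8
  187.203.64.0/20 (187.203.64.0 - 187.203.79.255) does not contain 187.203.95.8
  171.203.64.0/18 (171.203.64.0 - 171.203.127.255) does not contain 187.203.95.8
Longest matching prefix is /17 -> next hop Router R.

Router R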